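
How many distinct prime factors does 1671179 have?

3

1671179 = 31^2 · 1739
1739 = 37 · 47
1671179 = 31^2 · 37 · 47, which has 3 distinct prime factors.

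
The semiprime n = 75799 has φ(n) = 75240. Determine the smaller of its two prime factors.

229

φ(n) = (p−1)(q−1) = n − (p+q) + 1, so p + q = 75799 − 75240 + 1 = 560.
p and q are the roots of t² − 560t + 75799 = 0.
Discriminant: 560² − 4·75799 = 313600 − 303196 = 10404; √10404 = 102.
q = (560 − 102)/2 = 229, p = (560 + 102)/2 = 331.
Check: 229 · 331 = 75799.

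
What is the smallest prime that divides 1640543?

1640543 is odd.
Digit sum 23, not divisible by 3.
Ends in 3: not divisible by 5.
7: 1640543 = 7·234363 + 2
11: 1640543 = 11·149140 + 3
13: 1640543 = 13·126195 + 8
17: 1640543 = 17·96502 + 9
19: 1640543 = 19·86344 + 7
23: 1640543 = 23·71327 + 22
29: 1640543 = 29·56570 + 13
31: 1640543 = 31·52920 + 23
37: 1640543 = 37·44339

37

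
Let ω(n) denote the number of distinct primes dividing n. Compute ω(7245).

7245 = 3^2 · 805
805 = 5 · 161
161 = 7 · 23
7245 = 3^2 · 5 · 7 · 23, which has 4 distinct prime factors.

4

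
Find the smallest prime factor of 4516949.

4516949 is odd.
Digit sum 38, not divisible by 3.
Ends in 9: not divisible by 5.
7: 4516949 = 7·645278 + 3
11: 4516949 = 11·410631 + 8
13: 4516949 = 13·347457 + 8
17: 4516949 = 17·265702 + 15
19: 4516949 = 19·237734 + 3
23: 4516949 = 23·196389 + 2
29: 4516949 = 29·155756 + 25
31: 4516949 = 31·145708 + 1
37: 4516949 = 37·122079 + 26
41: 4516949 = 41·110169 + 20
43: 4516949 = 43·105045 + 14
47: 4516949 = 47·96105 + 14
53: 4516949 = 53·85225 + 24
59: 4516949 = 59·76558 + 27
61: 4516949 = 61·74048 + 21
67: 4516949 = 67·67417 + 10
71: 4516949 = 71·63619

71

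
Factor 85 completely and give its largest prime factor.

17

85 = 5 · 17
17 is prime.
So 85 = 5 · 17; the largest prime factor is 17.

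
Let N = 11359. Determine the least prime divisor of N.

37

11359 is odd.
Digit sum 19, not divisible by 3.
Ends in 9: not divisible by 5.
7: 11359 = 7·1622 + 5
11: 11359 = 11·1032 + 7
13: 11359 = 13·873 + 10
17: 11359 = 17·668 + 3
19: 11359 = 19·597 + 16
23: 11359 = 23·493 + 20
29: 11359 = 29·391 + 20
31: 11359 = 31·366 + 13
37: 11359 = 37·307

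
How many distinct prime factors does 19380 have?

19380 = 2^2 · 4845
4845 = 3 · 1615
1615 = 5 · 323
323 = 17 · 19
19380 = 2^2 · 3 · 5 · 17 · 19, which has 5 distinct prime factors.

5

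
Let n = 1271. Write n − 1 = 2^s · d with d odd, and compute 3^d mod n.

1271 − 1 = 1270 = 2^1 · 635, so d = 635.
3^1 ≡ 3 (mod 1271)
3^2 ≡ 3^2 = 9 ≡ 9 (mod 1271)
3^4 ≡ 9^2 = 81 ≡ 81 (mod 1271)
3^8 ≡ 81^2 = 6561 ≡ 206 (mod 1271)
3^16 ≡ 206^2 = 42436 ≡ 493 (mod 1271)
3^32 ≡ 493^2 = 243049 ≡ 288 (mod 1271)
3^64 ≡ 288^2 = 82944 ≡ 329 (mod 1271)
3^128 ≡ 329^2 = 108241 ≡ 206 (mod 1271)
3^256 ≡ 206^2 = 42436 ≡ 493 (mod 1271)
3^512 ≡ 493^2 = 243049 ≡ 288 (mod 1271)
635 = 512 + 64 + 32 + 16 + 8 + 2 + 1 in binary powers of 2.
So 3^635 ≡ 288 · 329 · 288 · 493 · 206 · 9 · 3 ≡ 150 (mod 1271).
Squaring chain: 150; never reaches −1, so base 3 is a Miller–Rabin witness that 1271 is composite.

150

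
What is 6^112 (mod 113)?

1

6^1 ≡ 6 (mod 113)
6^2 ≡ 6^2 = 36 ≡ 36 (mod 113)
6^4 ≡ 36^2 = 1296 ≡ 53 (mod 113)
6^8 ≡ 53^2 = 2809 ≡ 97 (mod 113)
6^16 ≡ 97^2 = 9409 ≡ 30 (mod 113)
6^32 ≡ 30^2 = 900 ≡ 109 (mod 113)
6^64 ≡ 109^2 = 11881 ≡ 16 (mod 113)
112 = 64 + 32 + 16 in binary powers of 2.
So 6^112 ≡ 16 · 109 · 30 ≡ 1 (mod 113).
Since the result is 1, base 6 gives no evidence that 113 is composite.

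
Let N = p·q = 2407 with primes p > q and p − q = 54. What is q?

Since p = q + 54, we have 2407 = q(q + 54), so q² + 54q − 2407 = 0.
Discriminant: 54² + 4·2407 = 2916 + 9628 = 12544; √12544 = 112.
q = (−54 + 112)/2 = 29, and p = q + 54 = 83.
Check: 29 · 83 = 2407.

29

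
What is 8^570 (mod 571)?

1

8^1 ≡ 8 (mod 571)
8^2 ≡ 8^2 = 64 ≡ 64 (mod 571)
8^4 ≡ 64^2 = 4096 ≡ 99 (mod 571)
8^8 ≡ 99^2 = 9801 ≡ 94 (mod 571)
8^16 ≡ 94^2 = 8836 ≡ 271 (mod 571)
8^32 ≡ 271^2 = 73441 ≡ 353 (mod 571)
8^64 ≡ 353^2 = 124609 ≡ 131 (mod 571)
8^128 ≡ 131^2 = 17161 ≡ 31 (mod 571)
8^256 ≡ 31^2 = 961 ≡ 390 (mod 571)
8^512 ≡ 390^2 = 152100 ≡ 214 (mod 571)
570 = 512 + 32 + 16 + 8 + 2 in binary powers of 2.
So 8^570 ≡ 214 · 353 · 271 · 94 · 64 ≡ 1 (mod 571).
Since the result is 1, base 8 gives no evidence that 571 is composite.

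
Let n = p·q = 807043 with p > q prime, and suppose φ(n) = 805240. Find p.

φ(n) = (p−1)(q−1) = n − (p+q) + 1, so p + q = 807043 − 805240 + 1 = 1804.
p and q are the roots of t² − 1804t + 807043 = 0.
Discriminant: 1804² − 4·807043 = 3254416 − 3228172 = 26244; √26244 = 162.
q = (1804 − 162)/2 = 821, p = (1804 + 162)/2 = 983.
Check: 821 · 983 = 807043.

983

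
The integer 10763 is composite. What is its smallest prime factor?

47

10763 is odd.
Digit sum 17, not divisible by 3.
Ends in 3: not divisible by 5.
7: 10763 = 7·1537 + 4
11: 10763 = 11·978 + 5
13: 10763 = 13·827 + 12
17: 10763 = 17·633 + 2
19: 10763 = 19·566 + 9
23: 10763 = 23·467 + 22
29: 10763 = 29·371 + 4
31: 10763 = 31·347 + 6
37: 10763 = 37·290 + 33
41: 10763 = 41·262 + 21
43: 10763 = 43·250 + 13
47: 10763 = 47·229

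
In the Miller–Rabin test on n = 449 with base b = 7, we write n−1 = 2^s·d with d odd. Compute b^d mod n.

449 − 1 = 448 = 2^6 · 7, so d = 7.
7^1 ≡ 7 (mod 449)
7^2 ≡ 7^2 = 49 ≡ 49 (mod 449)
7^4 ≡ 49^2 = 2401 ≡ 156 (mod 449)
7 = 4 + 2 + 1 in binary powers of 2.
So 7^7 ≡ 156 · 49 · 7 ≡ 77 (mod 449).
Squaring chain: 77 → 92 → 382 → 448 → 1 → 1; reaches −1, so base 7 does not prove 449 composite.

77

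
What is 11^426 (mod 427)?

365

11^1 ≡ 11 (mod 427)
11^2 ≡ 11^2 = 121 ≡ 121 (mod 427)
11^4 ≡ 121^2 = 14641 ≡ 123 (mod 427)
11^8 ≡ 123^2 = 15129 ≡ 184 (mod 427)
11^16 ≡ 184^2 = 33856 ≡ 123 (mod 427)
11^32 ≡ 123^2 = 15129 ≡ 184 (mod 427)
11^64 ≡ 184^2 = 33856 ≡ 123 (mod 427)
11^128 ≡ 123^2 = 15129 ≡ 184 (mod 427)
11^256 ≡ 184^2 = 33856 ≡ 123 (mod 427)
426 = 256 + 128 + 32 + 8 + 2 in binary powers of 2.
So 11^426 ≡ 123 · 184 · 184 · 184 · 121 ≡ 365 (mod 427).
Since 365 ≠ 1, base 11 is a Fermat witness: 427 is composite.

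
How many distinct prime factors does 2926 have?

4

2926 = 2 · 1463
1463 = 7 · 209
209 = 11 · 19
2926 = 2 · 7 · 11 · 19, which has 4 distinct prime factors.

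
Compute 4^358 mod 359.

4^1 ≡ 4 (mod 359)
4^2 ≡ 4^2 = 16 ≡ 16 (mod 359)
4^4 ≡ 16^2 = 256 ≡ 256 (mod 359)
4^8 ≡ 256^2 = 65536 ≡ 198 (mod 359)
4^16 ≡ 198^2 = 39204 ≡ 73 (mod 359)
4^32 ≡ 73^2 = 5329 ≡ 303 (mod 359)
4^64 ≡ 303^2 = 91809 ≡ 264 (mod 359)
4^128 ≡ 264^2 = 69696 ≡ 50 (mod 359)
4^256 ≡ 50^2 = 2500 ≡ 346 (mod 359)
358 = 256 + 64 + 32 + 4 + 2 in binary powers of 2.
So 4^358 ≡ 346 · 264 · 303 · 256 · 16 ≡ 1 (mod 359).
Since the result is 1, base 4 gives no evidence that 359 is composite.

1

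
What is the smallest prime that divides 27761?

27761 is odd.
Digit sum 23, not divisible by 3.
Ends in 1: not divisible by 5.
7: 27761 = 7·3965 + 6
11: 27761 = 11·2523 + 8
13: 27761 = 13·2135 + 6
17: 27761 = 17·1633

17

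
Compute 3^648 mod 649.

3^1 ≡ 3 (mod 649)
3^2 ≡ 3^2 = 9 ≡ 9 (mod 649)
3^4 ≡ 9^2 = 81 ≡ 81 (mod 649)
3^8 ≡ 81^2 = 6561 ≡ 71 (mod 649)
3^16 ≡ 71^2 = 5041 ≡ 498 (mod 649)
3^32 ≡ 498^2 = 248004 ≡ 86 (mod 649)
3^64 ≡ 86^2 = 7396 ≡ 257 (mod 649)
3^128 ≡ 257^2 = 66049 ≡ 500 (mod 649)
3^256 ≡ 500^2 = 250000 ≡ 135 (mod 649)
3^512 ≡ 135^2 = 18225 ≡ 53 (mod 649)
648 = 512 + 128 + 8 in binary powers of 2.
So 3^648 ≡ 53 · 500 · 71 ≡ 49 (mod 649).
Since 49 ≠ 1, base 3 is a Fermat witness: 649 is composite.

49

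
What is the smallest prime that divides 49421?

49421 is odd.
Digit sum 20, not divisible by 3.
Ends in 1: not divisible by 5.
7: 49421 = 7·7060 + 1
11: 49421 = 11·4492 + 9
13: 49421 = 13·3801 + 8
17: 49421 = 17·2907 + 2
19: 49421 = 19·2601 + 2
23: 49421 = 23·2148 + 17
29: 49421 = 29·1704 + 5
31: 49421 = 31·1594 + 7
37: 49421 = 37·1335 + 26
41: 49421 = 41·1205 + 16
43: 49421 = 43·1149 + 14
47: 49421 = 47·1051 + 24
53: 49421 = 53·932 + 25
59: 49421 = 59·837 + 38
61: 49421 = 61·810 + 11
67: 49421 = 67·737 + 42
71: 49421 = 71·696 + 5
73: 49421 = 73·677

73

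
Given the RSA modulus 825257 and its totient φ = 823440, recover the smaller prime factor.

φ(n) = (p−1)(q−1) = n − (p+q) + 1, so p + q = 825257 − 823440 + 1 = 1818.
p and q are the roots of t² − 1818t + 825257 = 0.
Discriminant: 1818² − 4·825257 = 3305124 − 3301028 = 4096; √4096 = 64.
q = (1818 − 64)/2 = 877, p = (1818 + 64)/2 = 941.
Check: 877 · 941 = 825257.

877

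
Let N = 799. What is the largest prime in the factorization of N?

47

799 = 17 · 47
47 is prime.
So 799 = 17 · 47; the largest prime factor is 47.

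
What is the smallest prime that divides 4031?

29

4031 is odd.
Digit sum 8, not divisible by 3.
Ends in 1: not divisible by 5.
7: 4031 = 7·575 + 6
11: 4031 = 11·366 + 5
13: 4031 = 13·310 + 1
17: 4031 = 17·237 + 2
19: 4031 = 19·212 + 3
23: 4031 = 23·175 + 6
29: 4031 = 29·139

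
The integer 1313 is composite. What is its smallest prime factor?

1313 is odd.
Digit sum 8, not divisible by 3.
Ends in 3: not divisible by 5.
7: 1313 = 7·187 + 4
11: 1313 = 11·119 + 4
13: 1313 = 13·101

13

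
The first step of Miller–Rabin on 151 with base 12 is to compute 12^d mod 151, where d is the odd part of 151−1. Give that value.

151 − 1 = 150 = 2^1 · 75, so d = 75.
12^1 ≡ 12 (mod 151)
12^2 ≡ 12^2 = 144 ≡ 144 (mod 151)
12^4 ≡ 144^2 = 20736 ≡ 49 (mod 151)
12^8 ≡ 49^2 = 2401 ≡ 136 (mod 151)
12^16 ≡ 136^2 = 18496 ≡ 74 (mod 151)
12^32 ≡ 74^2 = 5476 ≡ 40 (mod 151)
12^64 ≡ 40^2 = 1600 ≡ 90 (mod 151)
75 = 64 + 8 + 2 + 1 in binary powers of 2.
So 12^75 ≡ 90 · 136 · 144 · 12 ≡ 150 (mod 151).
Since 12^d ≡ 150 (mod 151), base 12 does not prove 151 composite.

150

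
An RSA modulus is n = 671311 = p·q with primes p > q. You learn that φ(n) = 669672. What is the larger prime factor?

853

φ(n) = (p−1)(q−1) = n − (p+q) + 1, so p + q = 671311 − 669672 + 1 = 1640.
p and q are the roots of t² − 1640t + 671311 = 0.
Discriminant: 1640² − 4·671311 = 2689600 − 2685244 = 4356; √4356 = 66.
q = (1640 − 66)/2 = 787, p = (1640 + 66)/2 = 853.
Check: 787 · 853 = 671311.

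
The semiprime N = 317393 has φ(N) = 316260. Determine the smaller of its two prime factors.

503

φ(n) = (p−1)(q−1) = n − (p+q) + 1, so p + q = 317393 − 316260 + 1 = 1134.
p and q are the roots of t² − 1134t + 317393 = 0.
Discriminant: 1134² − 4·317393 = 1285956 − 1269572 = 16384; √16384 = 128.
q = (1134 − 128)/2 = 503, p = (1134 + 128)/2 = 631.
Check: 503 · 631 = 317393.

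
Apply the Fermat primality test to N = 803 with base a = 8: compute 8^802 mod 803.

592

8^1 ≡ 8 (mod 803)
8^2 ≡ 8^2 = 64 ≡ 64 (mod 803)
8^4 ≡ 64^2 = 4096 ≡ 81 (mod 803)
8^8 ≡ 81^2 = 6561 ≡ 137 (mod 803)
8^16 ≡ 137^2 = 18769 ≡ 300 (mod 803)
8^32 ≡ 300^2 = 90000 ≡ 64 (mod 803)
8^64 ≡ 64^2 = 4096 ≡ 81 (mod 803)
8^128 ≡ 81^2 = 6561 ≡ 137 (mod 803)
8^256 ≡ 137^2 = 18769 ≡ 300 (mod 803)
8^512 ≡ 300^2 = 90000 ≡ 64 (mod 803)
802 = 512 + 256 + 32 + 2 in binary powers of 2.
So 8^802 ≡ 64 · 300 · 64 · 64 ≡ 592 (mod 803).
Since 592 ≠ 1, base 8 is a Fermat witness: 803 is composite.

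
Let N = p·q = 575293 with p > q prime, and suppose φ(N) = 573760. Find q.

653

φ(n) = (p−1)(q−1) = n − (p+q) + 1, so p + q = 575293 − 573760 + 1 = 1534.
p and q are the roots of t² − 1534t + 575293 = 0.
Discriminant: 1534² − 4·575293 = 2353156 − 2301172 = 51984; √51984 = 228.
q = (1534 − 228)/2 = 653, p = (1534 + 228)/2 = 881.
Check: 653 · 881 = 575293.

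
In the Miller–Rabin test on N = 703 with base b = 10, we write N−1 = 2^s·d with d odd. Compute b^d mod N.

703 − 1 = 702 = 2^1 · 351, so d = 351.
10^1 ≡ 10 (mod 703)
10^2 ≡ 10^2 = 100 ≡ 100 (mod 703)
10^4 ≡ 100^2 = 10000 ≡ 158 (mod 703)
10^8 ≡ 158^2 = 24964 ≡ 359 (mod 703)
10^16 ≡ 359^2 = 128881 ≡ 232 (mod 703)
10^32 ≡ 232^2 = 53824 ≡ 396 (mod 703)
10^64 ≡ 396^2 = 156816 ≡ 47 (mod 703)
10^128 ≡ 47^2 = 2209 ≡ 100 (mod 703)
10^256 ≡ 100^2 = 10000 ≡ 158 (mod 703)
351 = 256 + 64 + 16 + 8 + 4 + 2 + 1 in binary powers of 2.
So 10^351 ≡ 158 · 47 · 232 · 359 · 158 · 100 · 10 ≡ 75 (mod 703).
Squaring chain: 75; never reaches −1, so base 10 is a Miller–Rabin witness that 703 is composite.

75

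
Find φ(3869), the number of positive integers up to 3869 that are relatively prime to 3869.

3744

Factor: 3869 = 53 · 73.
φ(3869) = (53−1) · (73−1) = 52 · 72 = 3744.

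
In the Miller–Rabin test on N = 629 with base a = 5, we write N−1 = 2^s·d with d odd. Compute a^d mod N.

309

629 − 1 = 628 = 2^2 · 157, so d = 157.
5^1 ≡ 5 (mod 629)
5^2 ≡ 5^2 = 25 ≡ 25 (mod 629)
5^4 ≡ 25^2 = 625 ≡ 625 (mod 629)
5^8 ≡ 625^2 = 390625 ≡ 16 (mod 629)
5^16 ≡ 16^2 = 256 ≡ 256 (mod 629)
5^32 ≡ 256^2 = 65536 ≡ 120 (mod 629)
5^64 ≡ 120^2 = 14400 ≡ 562 (mod 629)
5^128 ≡ 562^2 = 315844 ≡ 86 (mod 629)
157 = 128 + 16 + 8 + 4 + 1 in binary powers of 2.
So 5^157 ≡ 86 · 256 · 16 · 625 · 5 ≡ 309 (mod 629).
Squaring chain: 309 → 502; never reaches −1, so base 5 is a Miller–Rabin witness that 629 is composite.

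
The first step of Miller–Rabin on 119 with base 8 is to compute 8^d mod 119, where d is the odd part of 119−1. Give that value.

36

119 − 1 = 118 = 2^1 · 59, so d = 59.
8^1 ≡ 8 (mod 119)
8^2 ≡ 8^2 = 64 ≡ 64 (mod 119)
8^4 ≡ 64^2 = 4096 ≡ 50 (mod 119)
8^8 ≡ 50^2 = 2500 ≡ 1 (mod 119)
8^16 ≡ 1^2 = 1 ≡ 1 (mod 119)
8^32 ≡ 1^2 = 1 ≡ 1 (mod 119)
59 = 32 + 16 + 8 + 2 + 1 in binary powers of 2.
So 8^59 ≡ 1 · 1 · 1 · 64 · 8 ≡ 36 (mod 119).
Squaring chain: 36; never reaches −1, so base 8 is a Miller–Rabin witness that 119 is composite.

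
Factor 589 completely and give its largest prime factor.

589 = 19 · 31
31 is prime.
So 589 = 19 · 31; the largest prime factor is 31.

31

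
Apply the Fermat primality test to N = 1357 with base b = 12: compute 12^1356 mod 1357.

12^1 ≡ 12 (mod 1357)
12^2 ≡ 12^2 = 144 ≡ 144 (mod 1357)
12^4 ≡ 144^2 = 20736 ≡ 381 (mod 1357)
12^8 ≡ 381^2 = 145161 ≡ 1319 (mod 1357)
12^16 ≡ 1319^2 = 1739761 ≡ 87 (mod 1357)
12^32 ≡ 87^2 = 7569 ≡ 784 (mod 1357)
12^64 ≡ 784^2 = 614656 ≡ 1292 (mod 1357)
12^128 ≡ 1292^2 = 1669264 ≡ 154 (mod 1357)
12^256 ≡ 154^2 = 23716 ≡ 647 (mod 1357)
12^512 ≡ 647^2 = 418609 ≡ 653 (mod 1357)
12^1024 ≡ 653^2 = 426409 ≡ 311 (mod 1357)
1356 = 1024 + 256 + 64 + 8 + 4 in binary powers of 2.
So 12^1356 ≡ 311 · 647 · 1292 · 1319 · 381 ≡ 1130 (mod 1357).
Since 1130 ≠ 1, base 12 is a Fermat witness: 1357 is composite.

1130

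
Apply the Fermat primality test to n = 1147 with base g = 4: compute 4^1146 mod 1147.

1120

4^1 ≡ 4 (mod 1147)
4^2 ≡ 4^2 = 16 ≡ 16 (mod 1147)
4^4 ≡ 16^2 = 256 ≡ 256 (mod 1147)
4^8 ≡ 256^2 = 65536 ≡ 157 (mod 1147)
4^16 ≡ 157^2 = 24649 ≡ 562 (mod 1147)
4^32 ≡ 562^2 = 315844 ≡ 419 (mod 1147)
4^64 ≡ 419^2 = 175561 ≡ 70 (mod 1147)
4^128 ≡ 70^2 = 4900 ≡ 312 (mod 1147)
4^256 ≡ 312^2 = 97344 ≡ 996 (mod 1147)
4^512 ≡ 996^2 = 992016 ≡ 1008 (mod 1147)
4^1024 ≡ 1008^2 = 1016064 ≡ 969 (mod 1147)
1146 = 1024 + 64 + 32 + 16 + 8 + 2 in binary powers of 2.
So 4^1146 ≡ 969 · 70 · 419 · 562 · 157 · 16 ≡ 1120 (mod 1147).
Since 1120 ≠ 1, base 4 is a Fermat witness: 1147 is composite.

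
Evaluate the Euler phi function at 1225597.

Factor: 1225597 = 73 · 103 · 163.
φ(1225597) = (73−1) · (103−1) · (163−1) = 72 · 102 · 162 = 1189728.

1189728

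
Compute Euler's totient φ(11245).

Factor: 11245 = 5 · 13 · 173.
φ(11245) = (5−1) · (13−1) · (173−1) = 4 · 12 · 172 = 8256.

8256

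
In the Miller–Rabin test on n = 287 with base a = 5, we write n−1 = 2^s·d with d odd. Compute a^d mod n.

248

287 − 1 = 286 = 2^1 · 143, so d = 143.
5^1 ≡ 5 (mod 287)
5^2 ≡ 5^2 = 25 ≡ 25 (mod 287)
5^4 ≡ 25^2 = 625 ≡ 51 (mod 287)
5^8 ≡ 51^2 = 2601 ≡ 18 (mod 287)
5^16 ≡ 18^2 = 324 ≡ 37 (mod 287)
5^32 ≡ 37^2 = 1369 ≡ 221 (mod 287)
5^64 ≡ 221^2 = 48841 ≡ 51 (mod 287)
5^128 ≡ 51^2 = 2601 ≡ 18 (mod 287)
143 = 128 + 8 + 4 + 2 + 1 in binary powers of 2.
So 5^143 ≡ 18 · 18 · 51 · 25 · 5 ≡ 248 (mod 287).
Squaring chain: 248; never reaches −1, so base 5 is a Miller–Rabin witness that 287 is composite.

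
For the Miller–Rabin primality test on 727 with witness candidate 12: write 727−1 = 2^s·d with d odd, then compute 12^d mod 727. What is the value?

726

727 − 1 = 726 = 2^1 · 363, so d = 363.
12^1 ≡ 12 (mod 727)
12^2 ≡ 12^2 = 144 ≡ 144 (mod 727)
12^4 ≡ 144^2 = 20736 ≡ 380 (mod 727)
12^8 ≡ 380^2 = 144400 ≡ 454 (mod 727)
12^16 ≡ 454^2 = 206116 ≡ 375 (mod 727)
12^32 ≡ 375^2 = 140625 ≡ 314 (mod 727)
12^64 ≡ 314^2 = 98596 ≡ 451 (mod 727)
12^128 ≡ 451^2 = 203401 ≡ 568 (mod 727)
12^256 ≡ 568^2 = 322624 ≡ 563 (mod 727)
363 = 256 + 64 + 32 + 8 + 2 + 1 in binary powers of 2.
So 12^363 ≡ 563 · 451 · 314 · 454 · 144 · 12 ≡ 726 (mod 727).
Since 12^d ≡ 726 (mod 727), base 12 does not prove 727 composite.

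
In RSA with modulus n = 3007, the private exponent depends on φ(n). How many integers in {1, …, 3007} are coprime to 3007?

Factor: 3007 = 31 · 97.
φ(3007) = (31−1) · (97−1) = 30 · 96 = 2880.

2880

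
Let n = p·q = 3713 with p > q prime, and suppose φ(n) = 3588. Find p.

φ(n) = (p−1)(q−1) = n − (p+q) + 1, so p + q = 3713 − 3588 + 1 = 126.
p and q are the roots of t² − 126t + 3713 = 0.
Discriminant: 126² − 4·3713 = 15876 − 14852 = 1024; √1024 = 32.
q = (126 − 32)/2 = 47, p = (126 + 32)/2 = 79.
Check: 47 · 79 = 3713.

79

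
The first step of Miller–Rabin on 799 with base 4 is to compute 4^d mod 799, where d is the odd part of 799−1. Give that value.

799 − 1 = 798 = 2^1 · 399, so d = 399.
4^1 ≡ 4 (mod 799)
4^2 ≡ 4^2 = 16 ≡ 16 (mod 799)
4^4 ≡ 16^2 = 256 ≡ 256 (mod 799)
4^8 ≡ 256^2 = 65536 ≡ 18 (mod 799)
4^16 ≡ 18^2 = 324 ≡ 324 (mod 799)
4^32 ≡ 324^2 = 104976 ≡ 307 (mod 799)
4^64 ≡ 307^2 = 94249 ≡ 766 (mod 799)
4^128 ≡ 766^2 = 586756 ≡ 290 (mod 799)
4^256 ≡ 290^2 = 84100 ≡ 205 (mod 799)
399 = 256 + 128 + 8 + 4 + 2 + 1 in binary powers of 2.
So 4^399 ≡ 205 · 290 · 18 · 256 · 16 · 4 ≡ 676 (mod 799).
Squaring chain: 676; never reaches −1, so base 4 is a Miller–Rabin witness that 799 is composite.

676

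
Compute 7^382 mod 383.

7^1 ≡ 7 (mod 383)
7^2 ≡ 7^2 = 49 ≡ 49 (mod 383)
7^4 ≡ 49^2 = 2401 ≡ 103 (mod 383)
7^8 ≡ 103^2 = 10609 ≡ 268 (mod 383)
7^16 ≡ 268^2 = 71824 ≡ 203 (mod 383)
7^32 ≡ 203^2 = 41209 ≡ 228 (mod 383)
7^64 ≡ 228^2 = 51984 ≡ 279 (mod 383)
7^128 ≡ 279^2 = 77841 ≡ 92 (mod 383)
7^256 ≡ 92^2 = 8464 ≡ 38 (mod 383)
382 = 256 + 64 + 32 + 16 + 8 + 4 + 2 in binary powers of 2.
So 7^382 ≡ 38 · 279 · 228 · 203 · 268 · 103 · 49 ≡ 1 (mod 383).
Since the result is 1, base 7 gives no evidence that 383 is composite.

1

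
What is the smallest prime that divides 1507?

11

1507 is odd.
Digit sum 13, not divisible by 3.
Ends in 7: not divisible by 5.
7: 1507 = 7·215 + 2
11: 1507 = 11·137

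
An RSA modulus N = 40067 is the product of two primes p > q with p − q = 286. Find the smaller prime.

Since p = q + 286, we have 40067 = q(q + 286), so q² + 286q − 40067 = 0.
Discriminant: 286² + 4·40067 = 81796 + 160268 = 242064; √242064 = 492.
q = (−286 + 492)/2 = 103, and p = q + 286 = 389.
Check: 103 · 389 = 40067.

103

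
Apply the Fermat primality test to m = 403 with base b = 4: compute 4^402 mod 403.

4^1 ≡ 4 (mod 403)
4^2 ≡ 4^2 = 16 ≡ 16 (mod 403)
4^4 ≡ 16^2 = 256 ≡ 256 (mod 403)
4^8 ≡ 256^2 = 65536 ≡ 250 (mod 403)
4^16 ≡ 250^2 = 62500 ≡ 35 (mod 403)
4^32 ≡ 35^2 = 1225 ≡ 16 (mod 403)
4^64 ≡ 16^2 = 256 ≡ 256 (mod 403)
4^128 ≡ 256^2 = 65536 ≡ 250 (mod 403)
4^256 ≡ 250^2 = 62500 ≡ 35 (mod 403)
402 = 256 + 128 + 16 + 2 in binary powers of 2.
So 4^402 ≡ 35 · 250 · 35 · 16 ≡ 326 (mod 403).
Since 326 ≠ 1, base 4 is a Fermat witness: 403 is composite.

326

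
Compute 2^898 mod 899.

2^1 ≡ 2 (mod 899)
2^2 ≡ 2^2 = 4 ≡ 4 (mod 899)
2^4 ≡ 4^2 = 16 ≡ 16 (mod 899)
2^8 ≡ 16^2 = 256 ≡ 256 (mod 899)
2^16 ≡ 256^2 = 65536 ≡ 808 (mod 899)
2^32 ≡ 808^2 = 652864 ≡ 190 (mod 899)
2^64 ≡ 190^2 = 36100 ≡ 140 (mod 899)
2^128 ≡ 140^2 = 19600 ≡ 721 (mod 899)
2^256 ≡ 721^2 = 519841 ≡ 219 (mod 899)
2^512 ≡ 219^2 = 47961 ≡ 314 (mod 899)
898 = 512 + 256 + 128 + 2 in binary powers of 2.
So 2^898 ≡ 314 · 219 · 721 · 4 ≡ 845 (mod 899).
Since 845 ≠ 1, base 2 is a Fermat witness: 899 is composite.

845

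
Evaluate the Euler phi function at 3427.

Factor: 3427 = 23 · 149.
φ(3427) = (23−1) · (149−1) = 22 · 148 = 3256.

3256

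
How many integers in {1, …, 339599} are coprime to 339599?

309600

Factor: 339599 = 13 · 151 · 173.
φ(339599) = (13−1) · (151−1) · (173−1) = 12 · 150 · 172 = 309600.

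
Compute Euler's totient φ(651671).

Factor: 651671 = 73 · 79 · 113.
φ(651671) = (73−1) · (79−1) · (113−1) = 72 · 78 · 112 = 628992.

628992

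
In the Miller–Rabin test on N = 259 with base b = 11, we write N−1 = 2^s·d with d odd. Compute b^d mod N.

259 − 1 = 258 = 2^1 · 129, so d = 129.
11^1 ≡ 11 (mod 259)
11^2 ≡ 11^2 = 121 ≡ 121 (mod 259)
11^4 ≡ 121^2 = 14641 ≡ 137 (mod 259)
11^8 ≡ 137^2 = 18769 ≡ 121 (mod 259)
11^16 ≡ 121^2 = 14641 ≡ 137 (mod 259)
11^32 ≡ 137^2 = 18769 ≡ 121 (mod 259)
11^64 ≡ 121^2 = 14641 ≡ 137 (mod 259)
11^128 ≡ 137^2 = 18769 ≡ 121 (mod 259)
129 = 128 + 1 in binary powers of 2.
So 11^129 ≡ 121 · 11 ≡ 36 (mod 259).
Squaring chain: 36; never reaches −1, so base 11 is a Miller–Rabin witness that 259 is composite.

36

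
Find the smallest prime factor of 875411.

61

875411 is odd.
Digit sum 26, not divisible by 3.
Ends in 1: not divisible by 5.
7: 875411 = 7·125058 + 5
11: 875411 = 11·79582 + 9
13: 875411 = 13·67339 + 4
17: 875411 = 17·51494 + 13
19: 875411 = 19·46074 + 5
23: 875411 = 23·38061 + 8
29: 875411 = 29·30186 + 17
31: 875411 = 31·28239 + 2
37: 875411 = 37·23659 + 28
41: 875411 = 41·21351 + 20
43: 875411 = 43·20358 + 17
47: 875411 = 47·18625 + 36
53: 875411 = 53·16517 + 10
59: 875411 = 59·14837 + 28
61: 875411 = 61·14351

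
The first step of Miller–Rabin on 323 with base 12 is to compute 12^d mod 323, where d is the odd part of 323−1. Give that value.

46

323 − 1 = 322 = 2^1 · 161, so d = 161.
12^1 ≡ 12 (mod 323)
12^2 ≡ 12^2 = 144 ≡ 144 (mod 323)
12^4 ≡ 144^2 = 20736 ≡ 64 (mod 323)
12^8 ≡ 64^2 = 4096 ≡ 220 (mod 323)
12^16 ≡ 220^2 = 48400 ≡ 273 (mod 323)
12^32 ≡ 273^2 = 74529 ≡ 239 (mod 323)
12^64 ≡ 239^2 = 57121 ≡ 273 (mod 323)
12^128 ≡ 273^2 = 74529 ≡ 239 (mod 323)
161 = 128 + 32 + 1 in binary powers of 2.
So 12^161 ≡ 239 · 239 · 12 ≡ 46 (mod 323).
Squaring chain: 46; never reaches −1, so base 12 is a Miller–Rabin witness that 323 is composite.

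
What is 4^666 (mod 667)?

25

4^1 ≡ 4 (mod 667)
4^2 ≡ 4^2 = 16 ≡ 16 (mod 667)
4^4 ≡ 16^2 = 256 ≡ 256 (mod 667)
4^8 ≡ 256^2 = 65536 ≡ 170 (mod 667)
4^16 ≡ 170^2 = 28900 ≡ 219 (mod 667)
4^32 ≡ 219^2 = 47961 ≡ 604 (mod 667)
4^64 ≡ 604^2 = 364816 ≡ 634 (mod 667)
4^128 ≡ 634^2 = 401956 ≡ 422 (mod 667)
4^256 ≡ 422^2 = 178084 ≡ 662 (mod 667)
4^512 ≡ 662^2 = 438244 ≡ 25 (mod 667)
666 = 512 + 128 + 16 + 8 + 2 in binary powers of 2.
So 4^666 ≡ 25 · 422 · 219 · 170 · 16 ≡ 25 (mod 667).
Since 25 ≠ 1, base 4 is a Fermat witness: 667 is composite.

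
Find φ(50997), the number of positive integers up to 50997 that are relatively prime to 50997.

Factor: 50997 = 3 · 89 · 191.
φ(50997) = (3−1) · (89−1) · (191−1) = 2 · 88 · 190 = 33440.

33440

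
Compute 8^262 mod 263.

8^1 ≡ 8 (mod 263)
8^2 ≡ 8^2 = 64 ≡ 64 (mod 263)
8^4 ≡ 64^2 = 4096 ≡ 151 (mod 263)
8^8 ≡ 151^2 = 22801 ≡ 183 (mod 263)
8^16 ≡ 183^2 = 33489 ≡ 88 (mod 263)
8^32 ≡ 88^2 = 7744 ≡ 117 (mod 263)
8^64 ≡ 117^2 = 13689 ≡ 13 (mod 263)
8^128 ≡ 13^2 = 169 ≡ 169 (mod 263)
8^256 ≡ 169^2 = 28561 ≡ 157 (mod 263)
262 = 256 + 4 + 2 in binary powers of 2.
So 8^262 ≡ 157 · 151 · 64 ≡ 1 (mod 263).
Since the result is 1, base 8 gives no evidence that 263 is composite.

1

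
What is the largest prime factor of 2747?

2747 = 41 · 67
67 is prime.
So 2747 = 41 · 67; the largest prime factor is 67.

67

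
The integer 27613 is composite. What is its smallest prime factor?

53

27613 is odd.
Digit sum 19, not divisible by 3.
Ends in 3: not divisible by 5.
7: 27613 = 7·3944 + 5
11: 27613 = 11·2510 + 3
13: 27613 = 13·2124 + 1
17: 27613 = 17·1624 + 5
19: 27613 = 19·1453 + 6
23: 27613 = 23·1200 + 13
29: 27613 = 29·952 + 5
31: 27613 = 31·890 + 23
37: 27613 = 37·746 + 11
41: 27613 = 41·673 + 20
43: 27613 = 43·642 + 7
47: 27613 = 47·587 + 24
53: 27613 = 53·521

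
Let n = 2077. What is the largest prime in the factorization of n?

67

2077 = 31 · 67
67 is prime.
So 2077 = 31 · 67; the largest prime factor is 67.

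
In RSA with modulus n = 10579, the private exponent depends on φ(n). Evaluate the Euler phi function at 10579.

10360

Factor: 10579 = 71 · 149.
φ(10579) = (71−1) · (149−1) = 70 · 148 = 10360.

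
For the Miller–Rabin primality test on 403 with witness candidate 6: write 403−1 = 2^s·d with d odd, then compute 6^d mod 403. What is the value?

403 − 1 = 402 = 2^1 · 201, so d = 201.
6^1 ≡ 6 (mod 403)
6^2 ≡ 6^2 = 36 ≡ 36 (mod 403)
6^4 ≡ 36^2 = 1296 ≡ 87 (mod 403)
6^8 ≡ 87^2 = 7569 ≡ 315 (mod 403)
6^16 ≡ 315^2 = 99225 ≡ 87 (mod 403)
6^32 ≡ 87^2 = 7569 ≡ 315 (mod 403)
6^64 ≡ 315^2 = 99225 ≡ 87 (mod 403)
6^128 ≡ 87^2 = 7569 ≡ 315 (mod 403)
201 = 128 + 64 + 8 + 1 in binary powers of 2.
So 6^201 ≡ 315 · 87 · 315 · 6 ≡ 278 (mod 403).
Squaring chain: 278; never reaches −1, so base 6 is a Miller–Rabin witness that 403 is composite.

278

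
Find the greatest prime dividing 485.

97

485 = 5 · 97
97 is prime.
So 485 = 5 · 97; the largest prime factor is 97.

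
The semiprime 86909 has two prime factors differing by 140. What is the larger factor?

Since p = q + 140, we have 86909 = q(q + 140), so q² + 140q − 86909 = 0.
Discriminant: 140² + 4·86909 = 19600 + 347636 = 367236; √367236 = 606.
q = (−140 + 606)/2 = 233, and p = q + 140 = 373.
Check: 233 · 373 = 86909.

373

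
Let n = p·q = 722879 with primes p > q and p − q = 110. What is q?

797

Since p = q + 110, we have 722879 = q(q + 110), so q² + 110q − 722879 = 0.
Discriminant: 110² + 4·722879 = 12100 + 2891516 = 2903616; √2903616 = 1704.
q = (−110 + 1704)/2 = 797, and p = q + 110 = 907.
Check: 797 · 907 = 722879.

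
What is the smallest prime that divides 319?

319 is odd.
Digit sum 13, not divisible by 3.
Ends in 9: not divisible by 5.
7: 319 = 7·45 + 4
11: 319 = 11·29

11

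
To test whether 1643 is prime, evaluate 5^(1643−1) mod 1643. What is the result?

594

5^1 ≡ 5 (mod 1643)
5^2 ≡ 5^2 = 25 ≡ 25 (mod 1643)
5^4 ≡ 25^2 = 625 ≡ 625 (mod 1643)
5^8 ≡ 625^2 = 390625 ≡ 1234 (mod 1643)
5^16 ≡ 1234^2 = 1522756 ≡ 1338 (mod 1643)
5^32 ≡ 1338^2 = 1790244 ≡ 1017 (mod 1643)
5^64 ≡ 1017^2 = 1034289 ≡ 842 (mod 1643)
5^128 ≡ 842^2 = 708964 ≡ 831 (mod 1643)
5^256 ≡ 831^2 = 690561 ≡ 501 (mod 1643)
5^512 ≡ 501^2 = 251001 ≡ 1265 (mod 1643)
5^1024 ≡ 1265^2 = 1600225 ≡ 1586 (mod 1643)
1642 = 1024 + 512 + 64 + 32 + 8 + 2 in binary powers of 2.
So 5^1642 ≡ 1586 · 1265 · 842 · 1017 · 1234 · 25 ≡ 594 (mod 1643).
Since 594 ≠ 1, base 5 is a Fermat witness: 1643 is composite.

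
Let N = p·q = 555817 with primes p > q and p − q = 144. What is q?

677

Since p = q + 144, we have 555817 = q(q + 144), so q² + 144q − 555817 = 0.
Discriminant: 144² + 4·555817 = 20736 + 2223268 = 2244004; √2244004 = 1498.
q = (−144 + 1498)/2 = 677, and p = q + 144 = 821.
Check: 677 · 821 = 555817.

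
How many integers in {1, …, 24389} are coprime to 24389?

Factor: 24389 = 29^3.
φ(24389) = 29^2·(29−1) = 23548.

23548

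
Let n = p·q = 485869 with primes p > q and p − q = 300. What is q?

563

Since p = q + 300, we have 485869 = q(q + 300), so q² + 300q − 485869 = 0.
Discriminant: 300² + 4·485869 = 90000 + 1943476 = 2033476; √2033476 = 1426.
q = (−300 + 1426)/2 = 563, and p = q + 300 = 863.
Check: 563 · 863 = 485869.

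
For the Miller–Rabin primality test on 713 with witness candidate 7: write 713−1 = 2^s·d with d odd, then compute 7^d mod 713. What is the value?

536

713 − 1 = 712 = 2^3 · 89, so d = 89.
7^1 ≡ 7 (mod 713)
7^2 ≡ 7^2 = 49 ≡ 49 (mod 713)
7^4 ≡ 49^2 = 2401 ≡ 262 (mod 713)
7^8 ≡ 262^2 = 68644 ≡ 196 (mod 713)
7^16 ≡ 196^2 = 38416 ≡ 627 (mod 713)
7^32 ≡ 627^2 = 393129 ≡ 266 (mod 713)
7^64 ≡ 266^2 = 70756 ≡ 169 (mod 713)
89 = 64 + 16 + 8 + 1 in binary powers of 2.
So 7^89 ≡ 169 · 627 · 196 · 7 ≡ 536 (mod 713).
Squaring chain: 536 → 670 → 423; never reaches −1, so base 7 is a Miller–Rabin witness that 713 is composite.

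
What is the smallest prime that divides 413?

7

413 is odd.
Digit sum 8, not divisible by 3.
Ends in 3: not divisible by 5.
7: 413 = 7·59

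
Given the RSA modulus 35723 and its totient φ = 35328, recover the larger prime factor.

257

φ(n) = (p−1)(q−1) = n − (p+q) + 1, so p + q = 35723 − 35328 + 1 = 396.
p and q are the roots of t² − 396t + 35723 = 0.
Discriminant: 396² − 4·35723 = 156816 − 142892 = 13924; √13924 = 118.
q = (396 − 118)/2 = 139, p = (396 + 118)/2 = 257.
Check: 139 · 257 = 35723.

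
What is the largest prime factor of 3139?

73

3139 = 43 · 73
73 is prime.
So 3139 = 43 · 73; the largest prime factor is 73.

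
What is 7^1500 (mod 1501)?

7^1 ≡ 7 (mod 1501)
7^2 ≡ 7^2 = 49 ≡ 49 (mod 1501)
7^4 ≡ 49^2 = 2401 ≡ 900 (mod 1501)
7^8 ≡ 900^2 = 810000 ≡ 961 (mod 1501)
7^16 ≡ 961^2 = 923521 ≡ 406 (mod 1501)
7^32 ≡ 406^2 = 164836 ≡ 1227 (mod 1501)
7^64 ≡ 1227^2 = 1505529 ≡ 26 (mod 1501)
7^128 ≡ 26^2 = 676 ≡ 676 (mod 1501)
7^256 ≡ 676^2 = 456976 ≡ 672 (mod 1501)
7^512 ≡ 672^2 = 451584 ≡ 1284 (mod 1501)
7^1024 ≡ 1284^2 = 1648656 ≡ 558 (mod 1501)
1500 = 1024 + 256 + 128 + 64 + 16 + 8 + 4 in binary powers of 2.
So 7^1500 ≡ 558 · 672 · 676 · 26 · 406 · 961 · 900 ≡ 381 (mod 1501).
Since 381 ≠ 1, base 7 is a Fermat witness: 1501 is composite.

381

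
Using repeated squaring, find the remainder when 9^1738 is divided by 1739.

638

9^1 ≡ 9 (mod 1739)
9^2 ≡ 9^2 = 81 ≡ 81 (mod 1739)
9^4 ≡ 81^2 = 6561 ≡ 1344 (mod 1739)
9^8 ≡ 1344^2 = 1806336 ≡ 1254 (mod 1739)
9^16 ≡ 1254^2 = 1572516 ≡ 460 (mod 1739)
9^32 ≡ 460^2 = 211600 ≡ 1181 (mod 1739)
9^64 ≡ 1181^2 = 1394761 ≡ 83 (mod 1739)
9^128 ≡ 83^2 = 6889 ≡ 1672 (mod 1739)
9^256 ≡ 1672^2 = 2795584 ≡ 1011 (mod 1739)
9^512 ≡ 1011^2 = 1022121 ≡ 1328 (mod 1739)
9^1024 ≡ 1328^2 = 1763584 ≡ 238 (mod 1739)
1738 = 1024 + 512 + 128 + 64 + 8 + 2 in binary powers of 2.
So 9^1738 ≡ 238 · 1328 · 1672 · 83 · 1254 · 81 ≡ 638 (mod 1739).
Since 638 ≠ 1, base 9 is a Fermat witness: 1739 is composite.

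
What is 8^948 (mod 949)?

8^1 ≡ 8 (mod 949)
8^2 ≡ 8^2 = 64 ≡ 64 (mod 949)
8^4 ≡ 64^2 = 4096 ≡ 300 (mod 949)
8^8 ≡ 300^2 = 90000 ≡ 794 (mod 949)
8^16 ≡ 794^2 = 630436 ≡ 300 (mod 949)
8^32 ≡ 300^2 = 90000 ≡ 794 (mod 949)
8^64 ≡ 794^2 = 630436 ≡ 300 (mod 949)
8^128 ≡ 300^2 = 90000 ≡ 794 (mod 949)
8^256 ≡ 794^2 = 630436 ≡ 300 (mod 949)
8^512 ≡ 300^2 = 90000 ≡ 794 (mod 949)
948 = 512 + 256 + 128 + 32 + 16 + 4 in binary powers of 2.
So 8^948 ≡ 794 · 300 · 794 · 794 · 300 · 300 ≡ 1 (mod 949).
Since the result is 1, base 8 gives no evidence that 949 is composite.

1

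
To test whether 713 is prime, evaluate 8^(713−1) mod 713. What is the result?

188

8^1 ≡ 8 (mod 713)
8^2 ≡ 8^2 = 64 ≡ 64 (mod 713)
8^4 ≡ 64^2 = 4096 ≡ 531 (mod 713)
8^8 ≡ 531^2 = 281961 ≡ 326 (mod 713)
8^16 ≡ 326^2 = 106276 ≡ 39 (mod 713)
8^32 ≡ 39^2 = 1521 ≡ 95 (mod 713)
8^64 ≡ 95^2 = 9025 ≡ 469 (mod 713)
8^128 ≡ 469^2 = 219961 ≡ 357 (mod 713)
8^256 ≡ 357^2 = 127449 ≡ 535 (mod 713)
8^512 ≡ 535^2 = 286225 ≡ 312 (mod 713)
712 = 512 + 128 + 64 + 8 in binary powers of 2.
So 8^712 ≡ 312 · 357 · 469 · 326 ≡ 188 (mod 713).
Since 188 ≠ 1, base 8 is a Fermat witness: 713 is composite.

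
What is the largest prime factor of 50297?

73

50297 = 13 · 3869
3869 = 53 · 73
73 is prime.
So 50297 = 13 · 53 · 73; the largest prime factor is 73.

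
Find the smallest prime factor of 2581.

29

2581 is odd.
Digit sum 16, not divisible by 3.
Ends in 1: not divisible by 5.
7: 2581 = 7·368 + 5
11: 2581 = 11·234 + 7
13: 2581 = 13·198 + 7
17: 2581 = 17·151 + 14
19: 2581 = 19·135 + 16
23: 2581 = 23·112 + 5
29: 2581 = 29·89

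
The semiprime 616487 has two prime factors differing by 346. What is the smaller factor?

Since p = q + 346, we have 616487 = q(q + 346), so q² + 346q − 616487 = 0.
Discriminant: 346² + 4·616487 = 119716 + 2465948 = 2585664; √2585664 = 1608.
q = (−346 + 1608)/2 = 631, and p = q + 346 = 977.
Check: 631 · 977 = 616487.

631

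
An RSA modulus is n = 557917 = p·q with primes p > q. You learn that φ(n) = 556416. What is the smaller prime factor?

673

φ(n) = (p−1)(q−1) = n − (p+q) + 1, so p + q = 557917 − 556416 + 1 = 1502.
p and q are the roots of t² − 1502t + 557917 = 0.
Discriminant: 1502² − 4·557917 = 2256004 − 2231668 = 24336; √24336 = 156.
q = (1502 − 156)/2 = 673, p = (1502 + 156)/2 = 829.
Check: 673 · 829 = 557917.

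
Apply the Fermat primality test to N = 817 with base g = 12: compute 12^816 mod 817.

12^1 ≡ 12 (mod 817)
12^2 ≡ 12^2 = 144 ≡ 144 (mod 817)
12^4 ≡ 144^2 = 20736 ≡ 311 (mod 817)
12^8 ≡ 311^2 = 96721 ≡ 315 (mod 817)
12^16 ≡ 315^2 = 99225 ≡ 368 (mod 817)
12^32 ≡ 368^2 = 135424 ≡ 619 (mod 817)
12^64 ≡ 619^2 = 383161 ≡ 805 (mod 817)
12^128 ≡ 805^2 = 648025 ≡ 144 (mod 817)
12^256 ≡ 144^2 = 20736 ≡ 311 (mod 817)
12^512 ≡ 311^2 = 96721 ≡ 315 (mod 817)
816 = 512 + 256 + 32 + 16 in binary powers of 2.
So 12^816 ≡ 315 · 311 · 619 · 368 ≡ 704 (mod 817).
Since 704 ≠ 1, base 12 is a Fermat witness: 817 is composite.

704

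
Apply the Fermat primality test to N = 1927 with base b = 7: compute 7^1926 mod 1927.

7^1 ≡ 7 (mod 1927)
7^2 ≡ 7^2 = 49 ≡ 49 (mod 1927)
7^4 ≡ 49^2 = 2401 ≡ 474 (mod 1927)
7^8 ≡ 474^2 = 224676 ≡ 1144 (mod 1927)
7^16 ≡ 1144^2 = 1308736 ≡ 303 (mod 1927)
7^32 ≡ 303^2 = 91809 ≡ 1240 (mod 1927)
7^64 ≡ 1240^2 = 1537600 ≡ 1781 (mod 1927)
7^128 ≡ 1781^2 = 3171961 ≡ 119 (mod 1927)
7^256 ≡ 119^2 = 14161 ≡ 672 (mod 1927)
7^512 ≡ 672^2 = 451584 ≡ 666 (mod 1927)
7^1024 ≡ 666^2 = 443556 ≡ 346 (mod 1927)
1926 = 1024 + 512 + 256 + 128 + 4 + 2 in binary powers of 2.
So 7^1926 ≡ 346 · 666 · 672 · 119 · 474 · 49 ≡ 758 (mod 1927).
Since 758 ≠ 1, base 7 is a Fermat witness: 1927 is composite.

758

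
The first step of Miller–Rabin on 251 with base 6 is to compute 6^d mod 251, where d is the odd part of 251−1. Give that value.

250

251 − 1 = 250 = 2^1 · 125, so d = 125.
6^1 ≡ 6 (mod 251)
6^2 ≡ 6^2 = 36 ≡ 36 (mod 251)
6^4 ≡ 36^2 = 1296 ≡ 41 (mod 251)
6^8 ≡ 41^2 = 1681 ≡ 175 (mod 251)
6^16 ≡ 175^2 = 30625 ≡ 3 (mod 251)
6^32 ≡ 3^2 = 9 ≡ 9 (mod 251)
6^64 ≡ 9^2 = 81 ≡ 81 (mod 251)
125 = 64 + 32 + 16 + 8 + 4 + 1 in binary powers of 2.
So 6^125 ≡ 81 · 9 · 3 · 175 · 41 · 6 ≡ 250 (mod 251).
Since 6^d ≡ 250 (mod 251), base 6 does not prove 251 composite.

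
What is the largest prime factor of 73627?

73627 = 17 · 4331
4331 = 61 · 71
71 is prime.
So 73627 = 17 · 61 · 71; the largest prime factor is 71.

71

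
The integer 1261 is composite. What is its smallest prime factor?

13

1261 is odd.
Digit sum 10, not divisible by 3.
Ends in 1: not divisible by 5.
7: 1261 = 7·180 + 1
11: 1261 = 11·114 + 7
13: 1261 = 13·97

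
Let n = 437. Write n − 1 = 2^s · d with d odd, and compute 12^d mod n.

437 − 1 = 436 = 2^2 · 109, so d = 109.
12^1 ≡ 12 (mod 437)
12^2 ≡ 12^2 = 144 ≡ 144 (mod 437)
12^4 ≡ 144^2 = 20736 ≡ 197 (mod 437)
12^8 ≡ 197^2 = 38809 ≡ 353 (mod 437)
12^16 ≡ 353^2 = 124609 ≡ 64 (mod 437)
12^32 ≡ 64^2 = 4096 ≡ 163 (mod 437)
12^64 ≡ 163^2 = 26569 ≡ 349 (mod 437)
109 = 64 + 32 + 8 + 4 + 1 in binary powers of 2.
So 12^109 ≡ 349 · 163 · 353 · 197 · 12 ≡ 278 (mod 437).
Squaring chain: 278 → 372; never reaches −1, so base 12 is a Miller–Rabin witness that 437 is composite.

278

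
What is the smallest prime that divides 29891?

71

29891 is odd.
Digit sum 29, not divisible by 3.
Ends in 1: not divisible by 5.
7: 29891 = 7·4270 + 1
11: 29891 = 11·2717 + 4
13: 29891 = 13·2299 + 4
17: 29891 = 17·1758 + 5
19: 29891 = 19·1573 + 4
23: 29891 = 23·1299 + 14
29: 29891 = 29·1030 + 21
31: 29891 = 31·964 + 7
37: 29891 = 37·807 + 32
41: 29891 = 41·729 + 2
43: 29891 = 43·695 + 6
47: 29891 = 47·635 + 46
53: 29891 = 53·563 + 52
59: 29891 = 59·506 + 37
61: 29891 = 61·490 + 1
67: 29891 = 67·446 + 9
71: 29891 = 71·421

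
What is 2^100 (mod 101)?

1

2^1 ≡ 2 (mod 101)
2^2 ≡ 2^2 = 4 ≡ 4 (mod 101)
2^4 ≡ 4^2 = 16 ≡ 16 (mod 101)
2^8 ≡ 16^2 = 256 ≡ 54 (mod 101)
2^16 ≡ 54^2 = 2916 ≡ 88 (mod 101)
2^32 ≡ 88^2 = 7744 ≡ 68 (mod 101)
2^64 ≡ 68^2 = 4624 ≡ 79 (mod 101)
100 = 64 + 32 + 4 in binary powers of 2.
So 2^100 ≡ 79 · 68 · 16 ≡ 1 (mod 101).
Since the result is 1, base 2 gives no evidence that 101 is composite.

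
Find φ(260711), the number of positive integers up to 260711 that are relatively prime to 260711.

Factor: 260711 = 11 · 137 · 173.
φ(260711) = (11−1) · (137−1) · (173−1) = 10 · 136 · 172 = 233920.

233920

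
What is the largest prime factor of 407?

37

407 = 11 · 37
37 is prime.
So 407 = 11 · 37; the largest prime factor is 37.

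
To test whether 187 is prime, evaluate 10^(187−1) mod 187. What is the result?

155

10^1 ≡ 10 (mod 187)
10^2 ≡ 10^2 = 100 ≡ 100 (mod 187)
10^4 ≡ 100^2 = 10000 ≡ 89 (mod 187)
10^8 ≡ 89^2 = 7921 ≡ 67 (mod 187)
10^16 ≡ 67^2 = 4489 ≡ 1 (mod 187)
10^32 ≡ 1^2 = 1 ≡ 1 (mod 187)
10^64 ≡ 1^2 = 1 ≡ 1 (mod 187)
10^128 ≡ 1^2 = 1 ≡ 1 (mod 187)
186 = 128 + 32 + 16 + 8 + 2 in binary powers of 2.
So 10^186 ≡ 1 · 1 · 1 · 67 · 100 ≡ 155 (mod 187).
Since 155 ≠ 1, base 10 is a Fermat witness: 187 is composite.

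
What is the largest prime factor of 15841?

73

15841 = 7 · 2263
2263 = 31 · 73
73 is prime.
So 15841 = 7 · 31 · 73; the largest prime factor is 73.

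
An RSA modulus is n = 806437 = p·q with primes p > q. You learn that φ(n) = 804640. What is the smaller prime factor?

857

φ(n) = (p−1)(q−1) = n − (p+q) + 1, so p + q = 806437 − 804640 + 1 = 1798.
p and q are the roots of t² − 1798t + 806437 = 0.
Discriminant: 1798² − 4·806437 = 3232804 − 3225748 = 7056; √7056 = 84.
q = (1798 − 84)/2 = 857, p = (1798 + 84)/2 = 941.
Check: 857 · 941 = 806437.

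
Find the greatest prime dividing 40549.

40549 = 23 · 1763
1763 = 41 · 43
43 is prime.
So 40549 = 23 · 41 · 43; the largest prime factor is 43.

43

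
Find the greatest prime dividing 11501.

11501 = 7 · 1643
1643 = 31 · 53
53 is prime.
So 11501 = 7 · 31 · 53; the largest prime factor is 53.

53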